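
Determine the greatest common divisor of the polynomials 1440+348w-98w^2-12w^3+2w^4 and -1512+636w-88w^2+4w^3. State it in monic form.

-6+w

Repeated division with remainder:
  2w^4-12w^3-98w^2+348w+1440 = ((1/2)w+8)(4w^3-88w^2+636w-1512) + (288w^2-3984w+13536)
  4w^3-88w^2+636w-1512 = ((1/72)w-49/432)(288w^2-3984w+13536) + (-(35/9)w+70/3)
  288w^2-3984w+13536 = (-(2592/35)w+20304/35)(-(35/9)w+70/3) + (0)
Last nonzero remainder: -(35/9)w+70/3. Dividing through by -35/9 gives the monic gcd w-6.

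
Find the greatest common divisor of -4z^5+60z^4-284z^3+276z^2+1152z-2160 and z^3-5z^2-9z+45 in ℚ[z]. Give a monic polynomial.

z^2-8z+15

Repeated division with remainder:
  -4z^5+60z^4-284z^3+276z^2+1152z-2160 = (-4z^2+40z-120)(z^3-5z^2-9z+45) + (216z^2-1728z+3240)
  z^3-5z^2-9z+45 = ((1/216)z+1/72)(216z^2-1728z+3240) + (0)
Last nonzero remainder: 216z^2-1728z+3240. Dividing through by 216 gives the monic gcd z^2-8z+15.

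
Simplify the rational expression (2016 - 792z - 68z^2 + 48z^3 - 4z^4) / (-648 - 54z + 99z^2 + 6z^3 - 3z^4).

Euclidean algorithm in ℚ[z]:
  -4z^4 + 48z^3 - 68z^2 - 792z + 2016 = (4/3)(-3z^4 + 6z^3 + 99z^2 - 54z - 648) + (40z^3 - 200z^2 - 720z + 2880)
  -3z^4 + 6z^3 + 99z^2 - 54z - 648 = (-(3/40)z - 9/40)(40z^3 - 200z^2 - 720z + 2880) + (0)
Last nonzero remainder: 40z^3 - 200z^2 - 720z + 2880. Dividing through by 40 gives the monic gcd z^3 - 5z^2 - 18z + 72.
Cancel z^3 - 5z^2 - 18z + 72 from numerator and denominator to get the reduced form.

(-28 + 4z)/(9 + 3z)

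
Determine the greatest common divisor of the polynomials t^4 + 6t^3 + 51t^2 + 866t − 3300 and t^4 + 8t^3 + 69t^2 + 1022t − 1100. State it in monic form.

By polynomial division,
  t^4 + 6t^3 + 51t^2 + 866t − 3300 = (t^4 + 8t^3 + 69t^2 + 1022t − 1100) + (−2t^3 − 18t^2 − 156t − 2200)
  t^4 + 8t^3 + 69t^2 + 1022t − 1100 = (−(1/2)t + 1/2)(−2t^3 − 18t^2 − 156t − 2200) + (0)
Last nonzero remainder: −2t^3 − 18t^2 − 156t − 2200. Dividing through by −2 gives the monic gcd t^3 + 9t^2 + 78t + 1100.

t^3 + 9t^2 + 78t + 1100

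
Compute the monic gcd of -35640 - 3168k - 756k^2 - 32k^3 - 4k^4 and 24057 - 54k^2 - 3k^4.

Repeated division with remainder:
  -4k^4 - 32k^3 - 756k^2 - 3168k - 35640 = (4/3)(-3k^4 - 54k^2 + 24057) + (-32k^3 - 684k^2 - 3168k - 67716)
  -3k^4 - 54k^2 + 24057 = ((3/32)k - 513/256)(-32k^3 - 684k^2 - 3168k - 67716) + (-(72171/64)k^2 - 7144929/64)
  -32k^3 - 684k^2 - 3168k - 67716 = ((2048/72171)k + 4864/8019)(-(72171/64)k^2 - 7144929/64) + (0)
Last nonzero remainder: -(72171/64)k^2 - 7144929/64. Dividing through by -72171/64 gives the monic gcd k^2 + 99.

99 + k^2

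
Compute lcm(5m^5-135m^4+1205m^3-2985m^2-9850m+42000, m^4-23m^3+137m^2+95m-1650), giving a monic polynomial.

By polynomial division,
  5m^5-135m^4+1205m^3-2985m^2-9850m+42000 = (5m-20)(m^4-23m^3+137m^2+95m-1650) + (60m^3-720m^2+300m+9000)
  m^4-23m^3+137m^2+95m-1650 = ((1/60)m-11/60)(60m^3-720m^2+300m+9000) + (0)
Last nonzero remainder: 60m^3-720m^2+300m+9000. Dividing through by 60 gives the monic gcd m^3-12m^2+5m+150.
Then lcm(f, g) = f·g / gcd(f, g); expanding and making the result monic gives the answer.

m^6-38m^5+538m^4-3248m^3+4597m^2+30070m-92400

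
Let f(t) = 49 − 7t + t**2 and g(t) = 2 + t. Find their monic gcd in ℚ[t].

1

Euclidean algorithm in ℚ[t]:
  t**2 − 7t + 49 = (t − 9)(t + 2) + (67)
  t + 2 = ((1/67)t + 2/67)(67) + (0)
The last nonzero remainder is the constant 67, so the polynomials are coprime and gcd = 1.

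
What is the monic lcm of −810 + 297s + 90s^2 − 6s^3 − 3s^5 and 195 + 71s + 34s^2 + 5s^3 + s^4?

3510 − 477s − 417s^2 − 163s^3 − 24s^4 + 15s^5 + 3s^6 + s^7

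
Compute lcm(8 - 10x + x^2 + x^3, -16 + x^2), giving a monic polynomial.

Apply the Euclidean algorithm:
  x^3 + x^2 - 10x + 8 = (x + 1)(x^2 - 16) + (6x + 24)
  x^2 - 16 = ((1/6)x - 2/3)(6x + 24) + (0)
Last nonzero remainder: 6x + 24. Dividing through by 6 gives the monic gcd x + 4.
Then lcm(f, g) = f·g / gcd(f, g); expanding and making the result monic gives the answer.

-32 + 48x - 14x^2 - 3x^3 + x^4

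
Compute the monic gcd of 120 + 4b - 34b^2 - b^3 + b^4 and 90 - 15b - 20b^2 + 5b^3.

2 + b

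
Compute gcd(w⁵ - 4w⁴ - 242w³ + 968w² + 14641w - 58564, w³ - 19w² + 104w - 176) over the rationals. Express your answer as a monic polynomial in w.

Apply the Euclidean algorithm:
  w⁵ - 4w⁴ - 242w³ + 968w² + 14641w - 58564 = (w² + 15w - 61)(w³ - 19w² + 104w - 176) + (-1575w² + 23625w - 69300)
  w³ - 19w² + 104w - 176 = (-(1/1575)w + 4/1575)(-1575w² + 23625w - 69300) + (0)
Last nonzero remainder: -1575w² + 23625w - 69300. Dividing through by -1575 gives the monic gcd w² - 15w + 44.

w² - 15w + 44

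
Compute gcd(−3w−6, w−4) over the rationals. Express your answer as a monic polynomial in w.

Repeated division with remainder:
  −3w−6 = (−3)(w−4) + (−18)
  w−4 = (−(1/18)w+2/9)(−18) + (0)
The last nonzero remainder is the constant −18, so the polynomials are coprime and gcd = 1.

1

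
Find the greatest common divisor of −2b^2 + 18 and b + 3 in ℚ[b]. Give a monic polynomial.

Apply the Euclidean algorithm:
  −2b^2 + 18 = (−2b + 6)(b + 3) + (0)
The last nonzero remainder b + 3 is already monic.

b + 3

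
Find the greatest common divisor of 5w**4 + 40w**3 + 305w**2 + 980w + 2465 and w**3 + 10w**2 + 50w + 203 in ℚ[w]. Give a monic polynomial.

w**2 + 3w + 29

Repeated division with remainder:
  5w**4 + 40w**3 + 305w**2 + 980w + 2465 = (5w − 10)(w**3 + 10w**2 + 50w + 203) + (155w**2 + 465w + 4495)
  w**3 + 10w**2 + 50w + 203 = ((1/155)w + 7/155)(155w**2 + 465w + 4495) + (0)
Last nonzero remainder: 155w**2 + 465w + 4495. Dividing through by 155 gives the monic gcd w**2 + 3w + 29.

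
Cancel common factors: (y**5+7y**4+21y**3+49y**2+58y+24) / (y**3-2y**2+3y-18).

(y**3+6y**2+9y+4)/(y-3)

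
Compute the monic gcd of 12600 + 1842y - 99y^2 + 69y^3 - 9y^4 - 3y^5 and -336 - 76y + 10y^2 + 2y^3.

Apply the Euclidean algorithm:
  -3y^5 - 9y^4 + 69y^3 - 99y^2 + 1842y + 12600 = (-(3/2)y^2 + 3y - 75/2)(2y^3 + 10y^2 - 76y - 336) + (0)
Last nonzero remainder: 2y^3 + 10y^2 - 76y - 336. Dividing through by 2 gives the monic gcd y^3 + 5y^2 - 38y - 168.

-168 - 38y + 5y^2 + y^3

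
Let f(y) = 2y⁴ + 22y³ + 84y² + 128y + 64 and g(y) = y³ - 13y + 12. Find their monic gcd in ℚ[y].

Repeated division with remainder:
  2y⁴ + 22y³ + 84y² + 128y + 64 = (2y + 22)(y³ - 13y + 12) + (110y² + 390y - 200)
  y³ - 13y + 12 = ((1/110)y - 39/1210)(110y² + 390y - 200) + ((168/121)y + 672/121)
  110y² + 390y - 200 = ((6655/84)y - 3025/84)((168/121)y + 672/121) + (0)
Last nonzero remainder: (168/121)y + 672/121. Dividing through by 168/121 gives the monic gcd y + 4.

y + 4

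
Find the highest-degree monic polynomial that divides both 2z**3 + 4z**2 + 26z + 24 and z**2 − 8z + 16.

1

Euclidean algorithm in ℚ[z]:
  2z**3 + 4z**2 + 26z + 24 = (2z + 20)(z**2 − 8z + 16) + (154z − 296)
  z**2 − 8z + 16 = ((1/154)z − 234/5929)(154z − 296) + (25600/5929)
  154z − 296 = ((456533/12800)z − 219373/3200)(25600/5929) + (0)
The last nonzero remainder is the constant 25600/5929, so the polynomials are coprime and gcd = 1.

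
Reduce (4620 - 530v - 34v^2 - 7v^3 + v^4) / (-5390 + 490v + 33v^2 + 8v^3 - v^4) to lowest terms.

(6 - v)/(-7 + v)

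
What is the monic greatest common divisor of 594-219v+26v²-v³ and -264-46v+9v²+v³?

-6+v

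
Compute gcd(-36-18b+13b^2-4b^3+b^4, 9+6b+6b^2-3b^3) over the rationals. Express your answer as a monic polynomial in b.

-3+b

Apply the Euclidean algorithm:
  b^4-4b^3+13b^2-18b-36 = (-(1/3)b+2/3)(-3b^3+6b^2+6b+9) + (11b^2-19b-42)
  -3b^3+6b^2+6b+9 = (-(3/11)b+9/121)(11b^2-19b-42) + (-(489/121)b+1467/121)
  11b^2-19b-42 = (-(1331/489)b-1694/489)(-(489/121)b+1467/121) + (0)
Last nonzero remainder: -(489/121)b+1467/121. Dividing through by -489/121 gives the monic gcd b-3.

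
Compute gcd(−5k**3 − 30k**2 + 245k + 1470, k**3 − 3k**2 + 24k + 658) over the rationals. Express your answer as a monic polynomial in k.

k + 7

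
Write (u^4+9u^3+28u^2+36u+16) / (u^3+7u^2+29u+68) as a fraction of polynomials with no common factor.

(u^3+5u^2+8u+4)/(u^2+3u+17)

By polynomial division,
  u^4+9u^3+28u^2+36u+16 = (u+2)(u^3+7u^2+29u+68) + (-15u^2-90u-120)
  u^3+7u^2+29u+68 = (-(1/15)u-1/15)(-15u^2-90u-120) + (15u+60)
  -15u^2-90u-120 = (-u-2)(15u+60) + (0)
Last nonzero remainder: 15u+60. Dividing through by 15 gives the monic gcd u+4.
Cancel u+4 from numerator and denominator to get the reduced form.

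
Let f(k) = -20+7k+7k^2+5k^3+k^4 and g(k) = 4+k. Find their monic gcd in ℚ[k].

4+k

Apply the Euclidean algorithm:
  k^4+5k^3+7k^2+7k-20 = (k^3+k^2+3k-5)(k+4) + (0)
The last nonzero remainder k+4 is already monic.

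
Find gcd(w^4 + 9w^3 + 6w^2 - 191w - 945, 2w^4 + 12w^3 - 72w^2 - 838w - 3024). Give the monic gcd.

Euclidean algorithm in ℚ[w]:
  w^4 + 9w^3 + 6w^2 - 191w - 945 = (1/2)(2w^4 + 12w^3 - 72w^2 - 838w - 3024) + (3w^3 + 42w^2 + 228w + 567)
  2w^4 + 12w^3 - 72w^2 - 838w - 3024 = ((2/3)w - 16/3)(3w^3 + 42w^2 + 228w + 567) + (0)
Last nonzero remainder: 3w^3 + 42w^2 + 228w + 567. Dividing through by 3 gives the monic gcd w^3 + 14w^2 + 76w + 189.

w^3 + 14w^2 + 76w + 189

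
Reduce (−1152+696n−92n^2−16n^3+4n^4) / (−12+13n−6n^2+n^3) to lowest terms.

Repeated division with remainder:
  4n^4−16n^3−92n^2+696n−1152 = (4n+8)(n^3−6n^2+13n−12) + (−96n^2+640n−1056)
  n^3−6n^2+13n−12 = (−(1/96)n−1/144)(−96n^2+640n−1056) + ((58/9)n−58/3)
  −96n^2+640n−1056 = (−(432/29)n+1584/29)((58/9)n−58/3) + (0)
Last nonzero remainder: (58/9)n−58/3. Dividing through by 58/9 gives the monic gcd n−3.
Cancel n−3 from numerator and denominator to get the reduced form.

(384−104n−4n^2+4n^3)/(4−3n+n^2)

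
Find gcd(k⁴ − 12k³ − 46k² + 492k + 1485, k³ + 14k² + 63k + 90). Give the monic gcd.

k² + 8k + 15

By polynomial division,
  k⁴ − 12k³ − 46k² + 492k + 1485 = (k − 26)(k³ + 14k² + 63k + 90) + (255k² + 2040k + 3825)
  k³ + 14k² + 63k + 90 = ((1/255)k + 2/85)(255k² + 2040k + 3825) + (0)
Last nonzero remainder: 255k² + 2040k + 3825. Dividing through by 255 gives the monic gcd k² + 8k + 15.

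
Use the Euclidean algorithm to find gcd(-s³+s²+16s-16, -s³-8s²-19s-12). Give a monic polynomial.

Euclidean algorithm in ℚ[s]:
  -s³+s²+16s-16 = (-s³-8s²-19s-12) + (9s²+35s-4)
  -s³-8s²-19s-12 = (-(1/9)s-37/81)(9s²+35s-4) + (-(280/81)s-1120/81)
  9s²+35s-4 = (-(729/280)s+81/280)(-(280/81)s-1120/81) + (0)
Last nonzero remainder: -(280/81)s-1120/81. Dividing through by -280/81 gives the monic gcd s+4.

s+4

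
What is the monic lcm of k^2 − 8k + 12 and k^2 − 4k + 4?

k^3 − 10k^2 + 28k − 24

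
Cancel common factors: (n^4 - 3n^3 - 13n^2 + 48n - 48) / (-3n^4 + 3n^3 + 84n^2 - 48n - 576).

(-n^2 + 3n - 3)/(3n^2 - 3n - 36)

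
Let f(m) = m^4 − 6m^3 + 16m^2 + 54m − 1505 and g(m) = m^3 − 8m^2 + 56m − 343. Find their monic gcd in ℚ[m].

m − 7

Euclidean algorithm in ℚ[m]:
  m^4 − 6m^3 + 16m^2 + 54m − 1505 = (m + 2)(m^3 − 8m^2 + 56m − 343) + (−24m^2 + 285m − 819)
  m^3 − 8m^2 + 56m − 343 = (−(1/24)m − 31/192)(−24m^2 + 285m − 819) + ((4345/64)m − 30415/64)
  −24m^2 + 285m − 819 = (−(1536/4345)m + 7488/4345)((4345/64)m − 30415/64) + (0)
Last nonzero remainder: (4345/64)m − 30415/64. Dividing through by 4345/64 gives the monic gcd m − 7.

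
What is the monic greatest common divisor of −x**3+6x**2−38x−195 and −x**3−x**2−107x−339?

x+3

Euclidean algorithm in ℚ[x]:
  −x**3+6x**2−38x−195 = (−x**3−x**2−107x−339) + (7x**2+69x+144)
  −x**3−x**2−107x−339 = (−(1/7)x+62/49)(7x**2+69x+144) + (−(8513/49)x−25539/49)
  7x**2+69x+144 = (−(343/8513)x−2352/8513)(−(8513/49)x−25539/49) + (0)
Last nonzero remainder: −(8513/49)x−25539/49. Dividing through by −8513/49 gives the monic gcd x+3.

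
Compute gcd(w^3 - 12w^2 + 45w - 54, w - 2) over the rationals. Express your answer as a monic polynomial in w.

1

By polynomial division,
  w^3 - 12w^2 + 45w - 54 = (w^2 - 10w + 25)(w - 2) + (-4)
  w - 2 = (-(1/4)w + 1/2)(-4) + (0)
The last nonzero remainder is the constant -4, so the polynomials are coprime and gcd = 1.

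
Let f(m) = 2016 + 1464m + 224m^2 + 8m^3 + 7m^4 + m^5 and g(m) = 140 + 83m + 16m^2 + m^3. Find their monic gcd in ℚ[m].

28 + 11m + m^2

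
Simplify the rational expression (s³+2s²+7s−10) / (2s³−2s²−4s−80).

Euclidean algorithm in ℚ[s]:
  s³+2s²+7s−10 = (1/2)(2s³−2s²−4s−80) + (3s²+9s+30)
  2s³−2s²−4s−80 = ((2/3)s−8/3)(3s²+9s+30) + (0)
Last nonzero remainder: 3s²+9s+30. Dividing through by 3 gives the monic gcd s²+3s+10.
Cancel s²+3s+10 from numerator and denominator to get the reduced form.

(s−1)/(2s−8)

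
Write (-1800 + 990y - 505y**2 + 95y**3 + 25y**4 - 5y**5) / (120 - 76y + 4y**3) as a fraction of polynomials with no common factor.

Apply the Euclidean algorithm:
  -5y**5 + 25y**4 + 95y**3 - 505y**2 + 990y - 1800 = (-(5/4)y**2 + (25/4)y)(4y**3 - 76y + 120) + (120y**2 + 240y - 1800)
  4y**3 - 76y + 120 = ((1/30)y - 1/15)(120y**2 + 240y - 1800) + (0)
Last nonzero remainder: 120y**2 + 240y - 1800. Dividing through by 120 gives the monic gcd y**2 + 2y - 15.
Cancel y**2 + 2y - 15 from numerator and denominator to get the reduced form.

(120 - 50y + 35y**2 - 5y**3)/(-8 + 4y)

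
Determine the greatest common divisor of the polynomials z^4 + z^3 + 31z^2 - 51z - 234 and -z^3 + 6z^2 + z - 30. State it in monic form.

z^2 - z - 6

Apply the Euclidean algorithm:
  z^4 + z^3 + 31z^2 - 51z - 234 = (-z - 7)(-z^3 + 6z^2 + z - 30) + (74z^2 - 74z - 444)
  -z^3 + 6z^2 + z - 30 = (-(1/74)z + 5/74)(74z^2 - 74z - 444) + (0)
Last nonzero remainder: 74z^2 - 74z - 444. Dividing through by 74 gives the monic gcd z^2 - z - 6.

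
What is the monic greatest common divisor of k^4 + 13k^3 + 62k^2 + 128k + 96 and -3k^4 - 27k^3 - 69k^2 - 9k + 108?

Euclidean algorithm in ℚ[k]:
  k^4 + 13k^3 + 62k^2 + 128k + 96 = (-1/3)(-3k^4 - 27k^3 - 69k^2 - 9k + 108) + (4k^3 + 39k^2 + 125k + 132)
  -3k^4 - 27k^3 - 69k^2 - 9k + 108 = (-(3/4)k + 9/16)(4k^3 + 39k^2 + 125k + 132) + ((45/16)k^2 + (315/16)k + 135/4)
  4k^3 + 39k^2 + 125k + 132 = ((64/45)k + 176/45)((45/16)k^2 + (315/16)k + 135/4) + (0)
Last nonzero remainder: (45/16)k^2 + (315/16)k + 135/4. Dividing through by 45/16 gives the monic gcd k^2 + 7k + 12.

k^2 + 7k + 12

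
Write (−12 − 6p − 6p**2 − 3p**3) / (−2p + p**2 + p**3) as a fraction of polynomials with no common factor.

Apply the Euclidean algorithm:
  −3p**3 − 6p**2 − 6p − 12 = (−3)(p**3 + p**2 − 2p) + (−3p**2 − 12p − 12)
  p**3 + p**2 − 2p = (−(1/3)p + 1)(−3p**2 − 12p − 12) + (6p + 12)
  −3p**2 − 12p − 12 = (−(1/2)p − 1)(6p + 12) + (0)
Last nonzero remainder: 6p + 12. Dividing through by 6 gives the monic gcd p + 2.
Cancel p + 2 from numerator and denominator to get the reduced form.

(−6 − 3p**2)/(−p + p**2)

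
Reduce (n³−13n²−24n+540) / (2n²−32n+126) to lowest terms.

(n²−4n−60)/(2n−14)

Apply the Euclidean algorithm:
  n³−13n²−24n+540 = ((1/2)n+3/2)(2n²−32n+126) + (−39n+351)
  2n²−32n+126 = (−(2/39)n+14/39)(−39n+351) + (0)
Last nonzero remainder: −39n+351. Dividing through by −39 gives the monic gcd n−9.
Cancel n−9 from numerator and denominator to get the reduced form.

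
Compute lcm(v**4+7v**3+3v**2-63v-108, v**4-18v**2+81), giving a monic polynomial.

v**5+4v**4-18v**3-72v**2+81v+324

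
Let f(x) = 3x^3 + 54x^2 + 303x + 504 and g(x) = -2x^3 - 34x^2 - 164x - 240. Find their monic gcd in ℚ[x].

x + 3

Euclidean algorithm in ℚ[x]:
  3x^3 + 54x^2 + 303x + 504 = (-3/2)(-2x^3 - 34x^2 - 164x - 240) + (3x^2 + 57x + 144)
  -2x^3 - 34x^2 - 164x - 240 = (-(2/3)x + 4/3)(3x^2 + 57x + 144) + (-144x - 432)
  3x^2 + 57x + 144 = (-(1/48)x - 1/3)(-144x - 432) + (0)
Last nonzero remainder: -144x - 432. Dividing through by -144 gives the monic gcd x + 3.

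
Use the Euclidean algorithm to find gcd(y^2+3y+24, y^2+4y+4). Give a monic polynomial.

1

By polynomial division,
  y^2+3y+24 = (y^2+4y+4) + (−y+20)
  y^2+4y+4 = (−y−24)(−y+20) + (484)
  −y+20 = (−(1/484)y+5/121)(484) + (0)
The last nonzero remainder is the constant 484, so the polynomials are coprime and gcd = 1.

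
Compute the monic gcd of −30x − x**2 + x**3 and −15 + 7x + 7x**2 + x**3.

Repeated division with remainder:
  x**3 − x**2 − 30x = (x**3 + 7x**2 + 7x − 15) + (−8x**2 − 37x + 15)
  x**3 + 7x**2 + 7x − 15 = (−(1/8)x − 19/64)(−8x**2 − 37x + 15) + (−(135/64)x − 675/64)
  −8x**2 − 37x + 15 = ((512/135)x − 64/45)(−(135/64)x − 675/64) + (0)
Last nonzero remainder: −(135/64)x − 675/64. Dividing through by −135/64 gives the monic gcd x + 5.

5 + x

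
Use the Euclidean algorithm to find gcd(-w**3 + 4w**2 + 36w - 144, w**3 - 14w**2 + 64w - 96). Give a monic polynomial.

w**2 - 10w + 24

By polynomial division,
  -w**3 + 4w**2 + 36w - 144 = (-1)(w**3 - 14w**2 + 64w - 96) + (-10w**2 + 100w - 240)
  w**3 - 14w**2 + 64w - 96 = (-(1/10)w + 2/5)(-10w**2 + 100w - 240) + (0)
Last nonzero remainder: -10w**2 + 100w - 240. Dividing through by -10 gives the monic gcd w**2 - 10w + 24.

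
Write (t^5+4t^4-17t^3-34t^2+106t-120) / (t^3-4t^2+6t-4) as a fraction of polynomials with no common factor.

(t^3+6t^2-7t-60)/(t-2)

By polynomial division,
  t^5+4t^4-17t^3-34t^2+106t-120 = (t^2+8t+9)(t^3-4t^2+6t-4) + (-42t^2+84t-84)
  t^3-4t^2+6t-4 = (-(1/42)t+1/21)(-42t^2+84t-84) + (0)
Last nonzero remainder: -42t^2+84t-84. Dividing through by -42 gives the monic gcd t^2-2t+2.
Cancel t^2-2t+2 from numerator and denominator to get the reduced form.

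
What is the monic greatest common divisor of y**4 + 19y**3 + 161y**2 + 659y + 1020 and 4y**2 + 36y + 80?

Apply the Euclidean algorithm:
  y**4 + 19y**3 + 161y**2 + 659y + 1020 = ((1/4)y**2 + (5/2)y + 51/4)(4y**2 + 36y + 80) + (0)
Last nonzero remainder: 4y**2 + 36y + 80. Dividing through by 4 gives the monic gcd y**2 + 9y + 20.

y**2 + 9y + 20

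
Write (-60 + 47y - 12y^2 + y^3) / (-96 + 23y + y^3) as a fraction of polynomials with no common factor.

Apply the Euclidean algorithm:
  y^3 - 12y^2 + 47y - 60 = (y^3 + 23y - 96) + (-12y^2 + 24y + 36)
  y^3 + 23y - 96 = (-(1/12)y - 1/6)(-12y^2 + 24y + 36) + (30y - 90)
  -12y^2 + 24y + 36 = (-(2/5)y - 2/5)(30y - 90) + (0)
Last nonzero remainder: 30y - 90. Dividing through by 30 gives the monic gcd y - 3.
Cancel y - 3 from numerator and denominator to get the reduced form.

(20 - 9y + y^2)/(32 + 3y + y^2)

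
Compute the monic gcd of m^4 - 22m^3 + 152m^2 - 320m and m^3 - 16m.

Repeated division with remainder:
  m^4 - 22m^3 + 152m^2 - 320m = (m - 22)(m^3 - 16m) + (168m^2 - 672m)
  m^3 - 16m = ((1/168)m + 1/42)(168m^2 - 672m) + (0)
Last nonzero remainder: 168m^2 - 672m. Dividing through by 168 gives the monic gcd m^2 - 4m.

m^2 - 4m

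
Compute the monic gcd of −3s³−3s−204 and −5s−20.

s+4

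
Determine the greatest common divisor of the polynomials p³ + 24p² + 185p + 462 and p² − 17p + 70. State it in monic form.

1

By polynomial division,
  p³ + 24p² + 185p + 462 = (p + 41)(p² − 17p + 70) + (812p − 2408)
  p² − 17p + 70 = ((1/812)p − 407/23548)(812p − 2408) + (23868/841)
  812p − 2408 = ((170723/5967)p − 506282/5967)(23868/841) + (0)
The last nonzero remainder is the constant 23868/841, so the polynomials are coprime and gcd = 1.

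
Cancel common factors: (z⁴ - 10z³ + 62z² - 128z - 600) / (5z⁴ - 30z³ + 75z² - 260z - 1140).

(z² - 6z + 50)/(5z² - 10z + 95)

Apply the Euclidean algorithm:
  z⁴ - 10z³ + 62z² - 128z - 600 = (1/5)(5z⁴ - 30z³ + 75z² - 260z - 1140) + (-4z³ + 47z² - 76z - 372)
  5z⁴ - 30z³ + 75z² - 260z - 1140 = (-(5/4)z - 115/16)(-4z³ + 47z² - 76z - 372) + ((5085/16)z² - (5085/4)z - 15255/4)
  -4z³ + 47z² - 76z - 372 = (-(64/5085)z + 496/5085)((5085/16)z² - (5085/4)z - 15255/4) + (0)
Last nonzero remainder: (5085/16)z² - (5085/4)z - 15255/4. Dividing through by 5085/16 gives the monic gcd z² - 4z - 12.
Cancel z² - 4z - 12 from numerator and denominator to get the reduced form.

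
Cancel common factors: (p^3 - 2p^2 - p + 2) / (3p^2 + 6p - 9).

(p^2 - p - 2)/(3p + 9)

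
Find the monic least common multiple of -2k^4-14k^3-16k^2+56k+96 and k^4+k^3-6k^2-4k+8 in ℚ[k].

k^6+8k^5+13k^4-34k^3-92k^2+8k+96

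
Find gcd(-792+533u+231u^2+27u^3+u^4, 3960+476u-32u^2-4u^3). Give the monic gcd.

Repeated division with remainder:
  u^4+27u^3+231u^2+533u-792 = (-(1/4)u-19/4)(-4u^3-32u^2+476u+3960) + (198u^2+3784u+18018)
  -4u^3-32u^2+476u+3960 = (-(2/99)u+200/891)(198u^2+3784u+18018) + (-(760/81)u-760/9)
  198u^2+3784u+18018 = (-(8019/380)u-81081/380)(-(760/81)u-760/9) + (0)
Last nonzero remainder: -(760/81)u-760/9. Dividing through by -760/81 gives the monic gcd u+9.

9+u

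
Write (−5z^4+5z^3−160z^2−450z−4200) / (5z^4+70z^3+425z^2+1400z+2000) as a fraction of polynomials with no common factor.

(−z^2+6z−42)/(z^2+9z+20)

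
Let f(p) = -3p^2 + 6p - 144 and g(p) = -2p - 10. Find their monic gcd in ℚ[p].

By polynomial division,
  -3p^2 + 6p - 144 = ((3/2)p - 21/2)(-2p - 10) + (-249)
  -2p - 10 = ((2/249)p + 10/249)(-249) + (0)
The last nonzero remainder is the constant -249, so the polynomials are coprime and gcd = 1.

1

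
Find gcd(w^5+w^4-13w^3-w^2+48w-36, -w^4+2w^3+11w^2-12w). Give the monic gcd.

By polynomial division,
  w^5+w^4-13w^3-w^2+48w-36 = (-w-3)(-w^4+2w^3+11w^2-12w) + (4w^3+20w^2+12w-36)
  -w^4+2w^3+11w^2-12w = (-(1/4)w+7/4)(4w^3+20w^2+12w-36) + (-21w^2-42w+63)
  4w^3+20w^2+12w-36 = (-(4/21)w-4/7)(-21w^2-42w+63) + (0)
Last nonzero remainder: -21w^2-42w+63. Dividing through by -21 gives the monic gcd w^2+2w-3.

w^2+2w-3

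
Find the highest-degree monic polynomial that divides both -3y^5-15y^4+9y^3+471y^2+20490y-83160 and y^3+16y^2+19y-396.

By polynomial division,
  -3y^5-15y^4+9y^3+471y^2+20490y-83160 = (-3y^2+33y-462)(y^3+16y^2+19y-396) + (6048y^2+42336y-266112)
  y^3+16y^2+19y-396 = ((1/6048)y+1/672)(6048y^2+42336y-266112) + (0)
Last nonzero remainder: 6048y^2+42336y-266112. Dividing through by 6048 gives the monic gcd y^2+7y-44.

y^2+7y-44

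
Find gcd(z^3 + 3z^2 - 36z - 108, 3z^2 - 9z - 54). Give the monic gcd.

z^2 - 3z - 18

Euclidean algorithm in ℚ[z]:
  z^3 + 3z^2 - 36z - 108 = ((1/3)z + 2)(3z^2 - 9z - 54) + (0)
Last nonzero remainder: 3z^2 - 9z - 54. Dividing through by 3 gives the monic gcd z^2 - 3z - 18.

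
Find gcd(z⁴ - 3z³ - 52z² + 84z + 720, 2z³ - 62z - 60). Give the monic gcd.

Repeated division with remainder:
  z⁴ - 3z³ - 52z² + 84z + 720 = ((1/2)z - 3/2)(2z³ - 62z - 60) + (-21z² + 21z + 630)
  2z³ - 62z - 60 = (-(2/21)z - 2/21)(-21z² + 21z + 630) + (0)
Last nonzero remainder: -21z² + 21z + 630. Dividing through by -21 gives the monic gcd z² - z - 30.

z² - z - 30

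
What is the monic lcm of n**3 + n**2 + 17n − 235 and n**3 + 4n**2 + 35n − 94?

n**4 − n**3 + 15n**2 − 269n + 470

By polynomial division,
  n**3 + n**2 + 17n − 235 = (n**3 + 4n**2 + 35n − 94) + (−3n**2 − 18n − 141)
  n**3 + 4n**2 + 35n − 94 = (−(1/3)n + 2/3)(−3n**2 − 18n − 141) + (0)
Last nonzero remainder: −3n**2 − 18n − 141. Dividing through by −3 gives the monic gcd n**2 + 6n + 47.
Then lcm(f, g) = f·g / gcd(f, g); expanding and making the result monic gives the answer.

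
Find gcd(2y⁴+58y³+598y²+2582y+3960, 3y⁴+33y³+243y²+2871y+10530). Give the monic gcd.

y²+14y+45

Repeated division with remainder:
  2y⁴+58y³+598y²+2582y+3960 = (2/3)(3y⁴+33y³+243y²+2871y+10530) + (36y³+436y²+668y−3060)
  3y⁴+33y³+243y²+2871y+10530 = ((1/12)y−5/54)(36y³+436y²+668y−3060) + ((6148/27)y²+(86072/27)y+30740/3)
  36y³+436y²+668y−3060 = ((243/1537)y−459/1537)((6148/27)y²+(86072/27)y+30740/3) + (0)
Last nonzero remainder: (6148/27)y²+(86072/27)y+30740/3. Dividing through by 6148/27 gives the monic gcd y²+14y+45.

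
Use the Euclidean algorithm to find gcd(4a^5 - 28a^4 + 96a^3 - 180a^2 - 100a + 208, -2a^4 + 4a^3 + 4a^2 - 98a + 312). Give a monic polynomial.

Apply the Euclidean algorithm:
  4a^5 - 28a^4 + 96a^3 - 180a^2 - 100a + 208 = (-2a + 10)(-2a^4 + 4a^3 + 4a^2 - 98a + 312) + (64a^3 - 416a^2 + 1504a - 2912)
  -2a^4 + 4a^3 + 4a^2 - 98a + 312 = (-(1/32)a - 9/64)(64a^3 - 416a^2 + 1504a - 2912) + (-(15/2)a^2 + (45/2)a - 195/2)
  64a^3 - 416a^2 + 1504a - 2912 = (-(128/15)a + 448/15)(-(15/2)a^2 + (45/2)a - 195/2) + (0)
Last nonzero remainder: -(15/2)a^2 + (45/2)a - 195/2. Dividing through by -15/2 gives the monic gcd a^2 - 3a + 13.

a^2 - 3a + 13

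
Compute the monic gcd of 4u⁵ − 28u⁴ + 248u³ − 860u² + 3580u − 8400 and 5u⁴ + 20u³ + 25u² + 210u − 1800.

Repeated division with remainder:
  4u⁵ − 28u⁴ + 248u³ − 860u² + 3580u − 8400 = ((4/5)u − 44/5)(5u⁴ + 20u³ + 25u² + 210u − 1800) + (404u³ − 808u² + 6868u − 24240)
  5u⁴ + 20u³ + 25u² + 210u − 1800 = ((5/404)u + 15/202)(404u³ − 808u² + 6868u − 24240) + (0)
Last nonzero remainder: 404u³ − 808u² + 6868u − 24240. Dividing through by 404 gives the monic gcd u³ − 2u² + 17u − 60.

u³ − 2u² + 17u − 60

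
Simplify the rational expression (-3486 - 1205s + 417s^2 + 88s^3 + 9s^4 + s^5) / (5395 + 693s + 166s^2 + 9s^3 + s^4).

(-42 - 13s + 6s^2 + s^3)/(65 + 6s + s^2)

Euclidean algorithm in ℚ[s]:
  s^5 + 9s^4 + 88s^3 + 417s^2 - 1205s - 3486 = (s)(s^4 + 9s^3 + 166s^2 + 693s + 5395) + (-78s^3 - 276s^2 - 6600s - 3486)
  s^4 + 9s^3 + 166s^2 + 693s + 5395 = (-(1/78)s - 71/1014)(-78s^3 - 276s^2 - 6600s - 3486) + ((10488/169)s^2 + (31464/169)s + 870504/169)
  -78s^3 - 276s^2 - 6600s - 3486 = (-(2197/1748)s - 1183/1748)((10488/169)s^2 + (31464/169)s + 870504/169) + (0)
Last nonzero remainder: (10488/169)s^2 + (31464/169)s + 870504/169. Dividing through by 10488/169 gives the monic gcd s^2 + 3s + 83.
Cancel s^2 + 3s + 83 from numerator and denominator to get the reduced form.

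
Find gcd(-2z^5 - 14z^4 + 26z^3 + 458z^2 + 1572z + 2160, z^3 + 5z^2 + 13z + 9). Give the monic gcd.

z^2 + 4z + 9

Apply the Euclidean algorithm:
  -2z^5 - 14z^4 + 26z^3 + 458z^2 + 1572z + 2160 = (-2z^2 - 4z + 72)(z^3 + 5z^2 + 13z + 9) + (168z^2 + 672z + 1512)
  z^3 + 5z^2 + 13z + 9 = ((1/168)z + 1/168)(168z^2 + 672z + 1512) + (0)
Last nonzero remainder: 168z^2 + 672z + 1512. Dividing through by 168 gives the monic gcd z^2 + 4z + 9.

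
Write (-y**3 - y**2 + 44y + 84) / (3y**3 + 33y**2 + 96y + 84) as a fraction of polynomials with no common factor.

By polynomial division,
  -y**3 - y**2 + 44y + 84 = (-1/3)(3y**3 + 33y**2 + 96y + 84) + (10y**2 + 76y + 112)
  3y**3 + 33y**2 + 96y + 84 = ((3/10)y + 51/50)(10y**2 + 76y + 112) + (-(378/25)y - 756/25)
  10y**2 + 76y + 112 = (-(125/189)y - 100/27)(-(378/25)y - 756/25) + (0)
Last nonzero remainder: -(378/25)y - 756/25. Dividing through by -378/25 gives the monic gcd y + 2.
Cancel y + 2 from numerator and denominator to get the reduced form.

(-y**2 + y + 42)/(3y**2 + 27y + 42)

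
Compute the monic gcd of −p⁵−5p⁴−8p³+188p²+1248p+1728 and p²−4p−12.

By polynomial division,
  −p⁵−5p⁴−8p³+188p²+1248p+1728 = (−p³−9p²−56p−144)(p²−4p−12) + (0)
The last nonzero remainder p²−4p−12 is already monic.

p²−4p−12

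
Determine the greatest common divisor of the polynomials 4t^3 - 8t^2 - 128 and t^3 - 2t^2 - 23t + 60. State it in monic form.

t - 4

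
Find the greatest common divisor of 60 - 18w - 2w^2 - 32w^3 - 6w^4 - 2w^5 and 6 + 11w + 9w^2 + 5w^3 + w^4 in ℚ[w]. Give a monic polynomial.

Euclidean algorithm in ℚ[w]:
  -2w^5 - 6w^4 - 32w^3 - 2w^2 - 18w + 60 = (-2w + 4)(w^4 + 5w^3 + 9w^2 + 11w + 6) + (-34w^3 - 16w^2 - 50w + 36)
  w^4 + 5w^3 + 9w^2 + 11w + 6 = (-(1/34)w - 77/578)(-34w^3 - 16w^2 - 50w + 36) + ((1560/289)w^2 + (1560/289)w + 3120/289)
  -34w^3 - 16w^2 - 50w + 36 = (-(4913/780)w + 867/260)((1560/289)w^2 + (1560/289)w + 3120/289) + (0)
Last nonzero remainder: (1560/289)w^2 + (1560/289)w + 3120/289. Dividing through by 1560/289 gives the monic gcd w^2 + w + 2.

2 + w + w^2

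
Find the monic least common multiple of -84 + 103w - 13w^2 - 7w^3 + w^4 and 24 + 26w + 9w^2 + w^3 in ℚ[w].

-504 + 198w + 353w^2 - 4w^3 - 42w^4 - 2w^5 + w^6

Apply the Euclidean algorithm:
  w^4 - 7w^3 - 13w^2 + 103w - 84 = (w - 16)(w^3 + 9w^2 + 26w + 24) + (105w^2 + 495w + 300)
  w^3 + 9w^2 + 26w + 24 = ((1/105)w + 2/49)(105w^2 + 495w + 300) + ((144/49)w + 576/49)
  105w^2 + 495w + 300 = ((1715/48)w + 1225/48)((144/49)w + 576/49) + (0)
Last nonzero remainder: (144/49)w + 576/49. Dividing through by 144/49 gives the monic gcd w + 4.
Then lcm(f, g) = f·g / gcd(f, g); expanding and making the result monic gives the answer.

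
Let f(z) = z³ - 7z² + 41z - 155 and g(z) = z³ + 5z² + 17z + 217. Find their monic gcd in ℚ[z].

z² - 2z + 31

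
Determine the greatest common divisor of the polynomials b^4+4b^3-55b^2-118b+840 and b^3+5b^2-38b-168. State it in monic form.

b+7

Repeated division with remainder:
  b^4+4b^3-55b^2-118b+840 = (b-1)(b^3+5b^2-38b-168) + (-12b^2+12b+672)
  b^3+5b^2-38b-168 = (-(1/12)b-1/2)(-12b^2+12b+672) + (24b+168)
  -12b^2+12b+672 = (-(1/2)b+4)(24b+168) + (0)
Last nonzero remainder: 24b+168. Dividing through by 24 gives the monic gcd b+7.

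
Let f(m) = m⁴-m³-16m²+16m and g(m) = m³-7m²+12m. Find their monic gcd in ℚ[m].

By polynomial division,
  m⁴-m³-16m²+16m = (m+6)(m³-7m²+12m) + (14m²-56m)
  m³-7m²+12m = ((1/14)m-3/14)(14m²-56m) + (0)
Last nonzero remainder: 14m²-56m. Dividing through by 14 gives the monic gcd m²-4m.

m²-4m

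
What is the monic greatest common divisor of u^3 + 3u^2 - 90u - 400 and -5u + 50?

Repeated division with remainder:
  u^3 + 3u^2 - 90u - 400 = (-(1/5)u^2 - (13/5)u - 8)(-5u + 50) + (0)
Last nonzero remainder: -5u + 50. Dividing through by -5 gives the monic gcd u - 10.

u - 10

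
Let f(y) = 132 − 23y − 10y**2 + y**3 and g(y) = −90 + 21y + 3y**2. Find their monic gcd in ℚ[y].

−3 + y

Repeated division with remainder:
  y**3 − 10y**2 − 23y + 132 = ((1/3)y − 17/3)(3y**2 + 21y − 90) + (126y − 378)
  3y**2 + 21y − 90 = ((1/42)y + 5/21)(126y − 378) + (0)
Last nonzero remainder: 126y − 378. Dividing through by 126 gives the monic gcd y − 3.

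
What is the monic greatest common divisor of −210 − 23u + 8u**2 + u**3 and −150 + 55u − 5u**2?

−5 + u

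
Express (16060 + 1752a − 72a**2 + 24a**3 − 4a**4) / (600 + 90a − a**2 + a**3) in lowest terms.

By polynomial division,
  −4a**4 + 24a**3 − 72a**2 + 1752a + 16060 = (−4a + 20)(a**3 − a**2 + 90a + 600) + (308a**2 + 2352a + 4060)
  a**3 − a**2 + 90a + 600 = ((1/308)a − 95/3388)(308a**2 + 2352a + 4060) + ((17275/121)a + 86375/121)
  308a**2 + 2352a + 4060 = ((37268/17275)a + 98252/17275)((17275/121)a + 86375/121) + (0)
Last nonzero remainder: (17275/121)a + 86375/121. Dividing through by 17275/121 gives the monic gcd a + 5.
Cancel a + 5 from numerator and denominator to get the reduced form.

(3212 − 292a + 44a**2 − 4a**3)/(120 − 6a + a**2)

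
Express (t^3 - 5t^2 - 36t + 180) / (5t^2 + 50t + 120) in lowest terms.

By polynomial division,
  t^3 - 5t^2 - 36t + 180 = ((1/5)t - 3)(5t^2 + 50t + 120) + (90t + 540)
  5t^2 + 50t + 120 = ((1/18)t + 2/9)(90t + 540) + (0)
Last nonzero remainder: 90t + 540. Dividing through by 90 gives the monic gcd t + 6.
Cancel t + 6 from numerator and denominator to get the reduced form.

(t^2 - 11t + 30)/(5t + 20)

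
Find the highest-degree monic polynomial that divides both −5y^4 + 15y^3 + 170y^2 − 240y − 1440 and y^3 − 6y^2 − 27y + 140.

y − 4

Euclidean algorithm in ℚ[y]:
  −5y^4 + 15y^3 + 170y^2 − 240y − 1440 = (−5y − 15)(y^3 − 6y^2 − 27y + 140) + (−55y^2 + 55y + 660)
  y^3 − 6y^2 − 27y + 140 = (−(1/55)y + 1/11)(−55y^2 + 55y + 660) + (−20y + 80)
  −55y^2 + 55y + 660 = ((11/4)y + 33/4)(−20y + 80) + (0)
Last nonzero remainder: −20y + 80. Dividing through by −20 gives the monic gcd y − 4.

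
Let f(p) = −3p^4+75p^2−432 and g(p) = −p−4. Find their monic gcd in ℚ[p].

p+4

Apply the Euclidean algorithm:
  −3p^4+75p^2−432 = (3p^3−12p^2−27p+108)(−p−4) + (0)
Last nonzero remainder: −p−4. Dividing through by −1 gives the monic gcd p+4.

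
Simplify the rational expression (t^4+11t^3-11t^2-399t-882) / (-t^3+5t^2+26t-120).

Repeated division with remainder:
  t^4+11t^3-11t^2-399t-882 = (-t-16)(-t^3+5t^2+26t-120) + (95t^2-103t-2802)
  -t^3+5t^2+26t-120 = (-(1/95)t+372/9025)(95t^2-103t-2802) + ((6776/9025)t-40656/9025)
  95t^2-103t-2802 = ((857375/6776)t+4214675/6776)((6776/9025)t-40656/9025) + (0)
Last nonzero remainder: (6776/9025)t-40656/9025. Dividing through by 6776/9025 gives the monic gcd t-6.
Cancel t-6 from numerator and denominator to get the reduced form.

(-t^3-17t^2-91t-147)/(t^2+t-20)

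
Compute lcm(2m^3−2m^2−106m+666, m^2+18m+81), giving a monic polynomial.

Apply the Euclidean algorithm:
  2m^3−2m^2−106m+666 = (2m−38)(m^2+18m+81) + (416m+3744)
  m^2+18m+81 = ((1/416)m+9/416)(416m+3744) + (0)
Last nonzero remainder: 416m+3744. Dividing through by 416 gives the monic gcd m+9.
Then lcm(f, g) = f·g / gcd(f, g); expanding and making the result monic gives the answer.

m^4+8m^3−62m^2−144m+2997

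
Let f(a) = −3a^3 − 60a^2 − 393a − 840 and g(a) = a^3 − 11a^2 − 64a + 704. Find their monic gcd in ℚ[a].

a + 8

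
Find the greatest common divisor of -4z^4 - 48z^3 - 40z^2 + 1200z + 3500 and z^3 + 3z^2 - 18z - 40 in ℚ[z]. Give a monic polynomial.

z + 5

Apply the Euclidean algorithm:
  -4z^4 - 48z^3 - 40z^2 + 1200z + 3500 = (-4z - 36)(z^3 + 3z^2 - 18z - 40) + (-4z^2 + 392z + 2060)
  z^3 + 3z^2 - 18z - 40 = (-(1/4)z - 101/4)(-4z^2 + 392z + 2060) + (10395z + 51975)
  -4z^2 + 392z + 2060 = (-(4/10395)z + 412/10395)(10395z + 51975) + (0)
Last nonzero remainder: 10395z + 51975. Dividing through by 10395 gives the monic gcd z + 5.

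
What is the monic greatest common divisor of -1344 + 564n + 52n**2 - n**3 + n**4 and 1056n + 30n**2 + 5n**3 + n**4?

By polynomial division,
  n**4 - n**3 + 52n**2 + 564n - 1344 = (n**4 + 5n**3 + 30n**2 + 1056n) + (-6n**3 + 22n**2 - 492n - 1344)
  n**4 + 5n**3 + 30n**2 + 1056n = (-(1/6)n - 13/9)(-6n**3 + 22n**2 - 492n - 1344) + (-(182/9)n**2 + (364/3)n - 5824/3)
  -6n**3 + 22n**2 - 492n - 1344 = ((27/91)n + 9/13)(-(182/9)n**2 + (364/3)n - 5824/3) + (0)
Last nonzero remainder: -(182/9)n**2 + (364/3)n - 5824/3. Dividing through by -182/9 gives the monic gcd n**2 - 6n + 96.

96 - 6n + n**2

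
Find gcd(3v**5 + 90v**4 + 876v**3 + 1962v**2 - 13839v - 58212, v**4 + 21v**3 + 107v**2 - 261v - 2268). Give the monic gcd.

v**3 + 12v**2 - v - 252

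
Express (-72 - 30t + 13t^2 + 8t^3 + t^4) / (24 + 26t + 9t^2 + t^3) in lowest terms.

(-6 + t + t^2)/(2 + t)

Apply the Euclidean algorithm:
  t^4 + 8t^3 + 13t^2 - 30t - 72 = (t - 1)(t^3 + 9t^2 + 26t + 24) + (-4t^2 - 28t - 48)
  t^3 + 9t^2 + 26t + 24 = (-(1/4)t - 1/2)(-4t^2 - 28t - 48) + (0)
Last nonzero remainder: -4t^2 - 28t - 48. Dividing through by -4 gives the monic gcd t^2 + 7t + 12.
Cancel t^2 + 7t + 12 from numerator and denominator to get the reduced form.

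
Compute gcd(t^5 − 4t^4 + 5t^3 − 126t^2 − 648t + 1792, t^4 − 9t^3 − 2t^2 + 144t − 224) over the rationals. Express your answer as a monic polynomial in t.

By polynomial division,
  t^5 − 4t^4 + 5t^3 − 126t^2 − 648t + 1792 = (t + 5)(t^4 − 9t^3 − 2t^2 + 144t − 224) + (52t^3 − 260t^2 − 1144t + 2912)
  t^4 − 9t^3 − 2t^2 + 144t − 224 = ((1/52)t − 1/13)(52t^3 − 260t^2 − 1144t + 2912) + (0)
Last nonzero remainder: 52t^3 − 260t^2 − 1144t + 2912. Dividing through by 52 gives the monic gcd t^3 − 5t^2 − 22t + 56.

t^3 − 5t^2 − 22t + 56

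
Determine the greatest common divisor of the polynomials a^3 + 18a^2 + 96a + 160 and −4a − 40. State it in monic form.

By polynomial division,
  a^3 + 18a^2 + 96a + 160 = (−(1/4)a^2 − 2a − 4)(−4a − 40) + (0)
Last nonzero remainder: −4a − 40. Dividing through by −4 gives the monic gcd a + 10.

a + 10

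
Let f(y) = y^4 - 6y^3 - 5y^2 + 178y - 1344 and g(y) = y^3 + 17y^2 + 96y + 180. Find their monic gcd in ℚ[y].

y + 6

Euclidean algorithm in ℚ[y]:
  y^4 - 6y^3 - 5y^2 + 178y - 1344 = (y - 23)(y^3 + 17y^2 + 96y + 180) + (290y^2 + 2206y + 2796)
  y^3 + 17y^2 + 96y + 180 = ((1/290)y + 681/21025)(290y^2 + 2206y + 2796) + ((313404/21025)y + 1880424/21025)
  290y^2 + 2206y + 2796 = ((3048625/156702)y + 4898825/156702)((313404/21025)y + 1880424/21025) + (0)
Last nonzero remainder: (313404/21025)y + 1880424/21025. Dividing through by 313404/21025 gives the monic gcd y + 6.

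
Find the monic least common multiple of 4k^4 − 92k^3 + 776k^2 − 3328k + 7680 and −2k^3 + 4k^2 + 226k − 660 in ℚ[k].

By polynomial division,
  4k^4 − 92k^3 + 776k^2 − 3328k + 7680 = (−2k + 42)(−2k^3 + 4k^2 + 226k − 660) + (1060k^2 − 14140k + 35400)
  −2k^3 + 4k^2 + 226k − 660 = (−(1/530)k − 601/28090)(1060k^2 − 14140k + 35400) + (−(27360/2809)k + 273600/2809)
  1060k^2 − 14140k + 35400 = (−(148877/1368)k + 165731/456)(−(27360/2809)k + 273600/2809) + (0)
Last nonzero remainder: −(27360/2809)k + 273600/2809. Dividing through by −27360/2809 gives the monic gcd k − 10.
Then lcm(f, g) = f·g / gcd(f, g); expanding and making the result monic gives the answer.

k^6 − 15k^5 − 23k^4 + 1479k^3 − 11138k^2 + 42816k − 63360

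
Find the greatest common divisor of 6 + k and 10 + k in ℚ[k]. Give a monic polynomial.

1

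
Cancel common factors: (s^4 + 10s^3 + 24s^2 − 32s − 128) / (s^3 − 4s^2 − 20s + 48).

Repeated division with remainder:
  s^4 + 10s^3 + 24s^2 − 32s − 128 = (s + 14)(s^3 − 4s^2 − 20s + 48) + (100s^2 + 200s − 800)
  s^3 − 4s^2 − 20s + 48 = ((1/100)s − 3/50)(100s^2 + 200s − 800) + (0)
Last nonzero remainder: 100s^2 + 200s − 800. Dividing through by 100 gives the monic gcd s^2 + 2s − 8.
Cancel s^2 + 2s − 8 from numerator and denominator to get the reduced form.

(s^2 + 8s + 16)/(s − 6)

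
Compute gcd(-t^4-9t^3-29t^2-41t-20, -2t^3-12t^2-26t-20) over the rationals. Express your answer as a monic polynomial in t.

Repeated division with remainder:
  -t^4-9t^3-29t^2-41t-20 = ((1/2)t+3/2)(-2t^3-12t^2-26t-20) + (2t^2+8t+10)
  -2t^3-12t^2-26t-20 = (-t-2)(2t^2+8t+10) + (0)
Last nonzero remainder: 2t^2+8t+10. Dividing through by 2 gives the monic gcd t^2+4t+5.

t^2+4t+5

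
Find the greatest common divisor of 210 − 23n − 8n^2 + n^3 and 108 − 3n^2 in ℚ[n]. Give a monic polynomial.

−6 + n

Apply the Euclidean algorithm:
  n^3 − 8n^2 − 23n + 210 = (−(1/3)n + 8/3)(−3n^2 + 108) + (13n − 78)
  −3n^2 + 108 = (−(3/13)n − 18/13)(13n − 78) + (0)
Last nonzero remainder: 13n − 78. Dividing through by 13 gives the monic gcd n − 6.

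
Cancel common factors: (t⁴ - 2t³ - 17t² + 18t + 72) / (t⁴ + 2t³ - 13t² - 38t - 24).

By polynomial division,
  t⁴ - 2t³ - 17t² + 18t + 72 = (t⁴ + 2t³ - 13t² - 38t - 24) + (-4t³ - 4t² + 56t + 96)
  t⁴ + 2t³ - 13t² - 38t - 24 = (-(1/4)t - 1/4)(-4t³ - 4t² + 56t + 96) + (0)
Last nonzero remainder: -4t³ - 4t² + 56t + 96. Dividing through by -4 gives the monic gcd t³ + t² - 14t - 24.
Cancel t³ + t² - 14t - 24 from numerator and denominator to get the reduced form.

(t - 3)/(t + 1)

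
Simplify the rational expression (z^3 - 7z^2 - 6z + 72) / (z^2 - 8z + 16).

(z^2 - 3z - 18)/(z - 4)

Euclidean algorithm in ℚ[z]:
  z^3 - 7z^2 - 6z + 72 = (z + 1)(z^2 - 8z + 16) + (-14z + 56)
  z^2 - 8z + 16 = (-(1/14)z + 2/7)(-14z + 56) + (0)
Last nonzero remainder: -14z + 56. Dividing through by -14 gives the monic gcd z - 4.
Cancel z - 4 from numerator and denominator to get the reduced form.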